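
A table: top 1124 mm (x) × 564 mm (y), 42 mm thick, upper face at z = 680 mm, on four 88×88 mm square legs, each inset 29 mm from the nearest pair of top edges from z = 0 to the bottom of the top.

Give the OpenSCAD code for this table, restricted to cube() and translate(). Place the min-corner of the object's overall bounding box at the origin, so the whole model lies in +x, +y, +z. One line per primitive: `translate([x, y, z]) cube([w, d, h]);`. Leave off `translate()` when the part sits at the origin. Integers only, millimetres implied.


translate([0, 0, 638]) cube([1124, 564, 42]);
translate([29, 29, 0]) cube([88, 88, 638]);
translate([1007, 29, 0]) cube([88, 88, 638]);
translate([29, 447, 0]) cube([88, 88, 638]);
translate([1007, 447, 0]) cube([88, 88, 638]);


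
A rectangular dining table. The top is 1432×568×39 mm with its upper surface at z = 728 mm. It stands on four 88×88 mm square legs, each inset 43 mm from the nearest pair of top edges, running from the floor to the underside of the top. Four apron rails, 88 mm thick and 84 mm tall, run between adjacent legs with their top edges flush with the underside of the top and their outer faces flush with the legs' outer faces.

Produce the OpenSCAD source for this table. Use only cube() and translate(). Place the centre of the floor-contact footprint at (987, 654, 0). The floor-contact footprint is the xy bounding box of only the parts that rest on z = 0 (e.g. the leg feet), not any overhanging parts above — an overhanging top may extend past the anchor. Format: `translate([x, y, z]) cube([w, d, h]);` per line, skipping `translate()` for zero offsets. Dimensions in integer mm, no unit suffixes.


// leg_h = 728 - 39 = 689
// apron z = 689 - 84 = 605
translate([271, 370, 689]) cube([1432, 568, 39]);
translate([314, 413, 0]) cube([88, 88, 689]);
translate([1572, 413, 0]) cube([88, 88, 689]);
translate([314, 807, 0]) cube([88, 88, 689]);
translate([1572, 807, 0]) cube([88, 88, 689]);
translate([402, 413, 605]) cube([1170, 88, 84]);
translate([402, 807, 605]) cube([1170, 88, 84]);
translate([314, 501, 605]) cube([88, 306, 84]);
translate([1572, 501, 605]) cube([88, 306, 84]);


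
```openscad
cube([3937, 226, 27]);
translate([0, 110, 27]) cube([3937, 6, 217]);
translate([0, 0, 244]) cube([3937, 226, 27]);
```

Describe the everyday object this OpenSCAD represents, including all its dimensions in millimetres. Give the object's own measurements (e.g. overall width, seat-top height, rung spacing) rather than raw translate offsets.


An I-beam lying along x, 3937 mm long. Overall section height 271 mm. Two flanges 226 mm wide (y) and 27 mm thick, one on the floor and one at the top; a web 6 mm thick runs between them, centred on the flange width.


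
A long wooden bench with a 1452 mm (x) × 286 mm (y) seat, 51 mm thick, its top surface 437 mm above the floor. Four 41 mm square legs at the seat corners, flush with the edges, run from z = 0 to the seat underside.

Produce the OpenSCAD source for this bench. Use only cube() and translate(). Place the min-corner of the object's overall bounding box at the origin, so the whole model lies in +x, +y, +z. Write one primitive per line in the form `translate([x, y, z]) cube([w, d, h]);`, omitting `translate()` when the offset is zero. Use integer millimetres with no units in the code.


translate([0, 0, 386]) cube([1452, 286, 51]);
cube([41, 41, 386]);
translate([0, 245, 0]) cube([41, 41, 386]);
translate([1411, 0, 0]) cube([41, 41, 386]);
translate([1411, 245, 0]) cube([41, 41, 386]);


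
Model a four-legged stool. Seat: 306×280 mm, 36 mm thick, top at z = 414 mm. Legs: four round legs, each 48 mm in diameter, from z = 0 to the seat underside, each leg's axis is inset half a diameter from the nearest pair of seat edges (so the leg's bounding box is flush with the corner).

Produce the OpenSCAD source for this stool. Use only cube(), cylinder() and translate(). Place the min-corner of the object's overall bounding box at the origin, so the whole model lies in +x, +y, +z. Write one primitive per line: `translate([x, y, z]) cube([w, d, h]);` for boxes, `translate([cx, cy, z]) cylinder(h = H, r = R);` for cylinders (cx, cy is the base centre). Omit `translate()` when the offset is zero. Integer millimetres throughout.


// leg_h = 414 - 36 = 378
translate([0, 0, 378]) cube([306, 280, 36]);
translate([24, 24, 0]) cylinder(h = 378, r = 24);
translate([282, 24, 0]) cylinder(h = 378, r = 24);
translate([24, 256, 0]) cylinder(h = 378, r = 24);
translate([282, 256, 0]) cylinder(h = 378, r = 24);


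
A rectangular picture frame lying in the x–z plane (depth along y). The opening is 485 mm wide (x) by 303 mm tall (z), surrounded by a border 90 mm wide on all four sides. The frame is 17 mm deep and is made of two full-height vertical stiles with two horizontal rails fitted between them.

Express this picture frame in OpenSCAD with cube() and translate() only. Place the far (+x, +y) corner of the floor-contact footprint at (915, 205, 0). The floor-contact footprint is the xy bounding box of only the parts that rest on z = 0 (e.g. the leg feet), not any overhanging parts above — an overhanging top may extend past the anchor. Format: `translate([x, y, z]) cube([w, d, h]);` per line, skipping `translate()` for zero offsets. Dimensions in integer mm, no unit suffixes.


translate([250, 188, 0]) cube([90, 17, 483]);
translate([825, 188, 0]) cube([90, 17, 483]);
translate([340, 188, 0]) cube([485, 17, 90]);
translate([340, 188, 393]) cube([485, 17, 90]);


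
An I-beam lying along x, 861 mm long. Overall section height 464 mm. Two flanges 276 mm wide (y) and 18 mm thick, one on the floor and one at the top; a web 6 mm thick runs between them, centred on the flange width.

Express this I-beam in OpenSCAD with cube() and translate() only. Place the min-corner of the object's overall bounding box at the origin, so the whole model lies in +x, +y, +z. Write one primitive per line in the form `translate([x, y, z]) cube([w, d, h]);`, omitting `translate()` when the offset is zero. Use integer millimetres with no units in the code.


cube([861, 276, 18]);
translate([0, 135, 18]) cube([861, 6, 428]);
translate([0, 0, 446]) cube([861, 276, 18]);


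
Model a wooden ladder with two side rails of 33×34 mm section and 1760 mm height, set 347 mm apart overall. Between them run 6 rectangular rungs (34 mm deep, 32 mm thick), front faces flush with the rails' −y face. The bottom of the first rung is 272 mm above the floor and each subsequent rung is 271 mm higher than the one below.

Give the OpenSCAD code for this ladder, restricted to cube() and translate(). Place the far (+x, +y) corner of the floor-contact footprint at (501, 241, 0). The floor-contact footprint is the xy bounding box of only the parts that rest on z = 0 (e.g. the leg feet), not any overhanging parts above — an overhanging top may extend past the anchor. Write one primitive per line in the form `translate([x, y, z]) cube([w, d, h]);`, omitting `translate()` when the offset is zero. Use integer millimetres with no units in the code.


translate([154, 207, 0]) cube([33, 34, 1760]);
translate([468, 207, 0]) cube([33, 34, 1760]);
translate([187, 207, 272]) cube([281, 34, 32]);
translate([187, 207, 543]) cube([281, 34, 32]);
translate([187, 207, 814]) cube([281, 34, 32]);
translate([187, 207, 1085]) cube([281, 34, 32]);
translate([187, 207, 1356]) cube([281, 34, 32]);
translate([187, 207, 1627]) cube([281, 34, 32]);


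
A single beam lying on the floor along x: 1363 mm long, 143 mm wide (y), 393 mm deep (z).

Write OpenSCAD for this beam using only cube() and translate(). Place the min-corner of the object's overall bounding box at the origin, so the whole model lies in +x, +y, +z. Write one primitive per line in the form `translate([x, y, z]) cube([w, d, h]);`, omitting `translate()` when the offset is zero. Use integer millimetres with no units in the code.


cube([1363, 143, 393]);


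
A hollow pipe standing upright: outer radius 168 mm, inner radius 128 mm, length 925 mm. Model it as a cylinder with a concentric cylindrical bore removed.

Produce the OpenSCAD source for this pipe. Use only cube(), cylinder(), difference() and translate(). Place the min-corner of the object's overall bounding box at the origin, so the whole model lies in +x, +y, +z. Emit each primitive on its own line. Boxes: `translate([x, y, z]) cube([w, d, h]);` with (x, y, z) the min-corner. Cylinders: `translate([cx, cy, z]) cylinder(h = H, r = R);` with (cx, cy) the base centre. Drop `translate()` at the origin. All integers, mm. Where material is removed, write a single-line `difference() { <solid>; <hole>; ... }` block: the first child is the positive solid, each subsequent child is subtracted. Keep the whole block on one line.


difference() { translate([168, 168, 0]) cylinder(h = 925, r = 168); translate([168, 168, 0]) cylinder(h = 925, r = 128); }


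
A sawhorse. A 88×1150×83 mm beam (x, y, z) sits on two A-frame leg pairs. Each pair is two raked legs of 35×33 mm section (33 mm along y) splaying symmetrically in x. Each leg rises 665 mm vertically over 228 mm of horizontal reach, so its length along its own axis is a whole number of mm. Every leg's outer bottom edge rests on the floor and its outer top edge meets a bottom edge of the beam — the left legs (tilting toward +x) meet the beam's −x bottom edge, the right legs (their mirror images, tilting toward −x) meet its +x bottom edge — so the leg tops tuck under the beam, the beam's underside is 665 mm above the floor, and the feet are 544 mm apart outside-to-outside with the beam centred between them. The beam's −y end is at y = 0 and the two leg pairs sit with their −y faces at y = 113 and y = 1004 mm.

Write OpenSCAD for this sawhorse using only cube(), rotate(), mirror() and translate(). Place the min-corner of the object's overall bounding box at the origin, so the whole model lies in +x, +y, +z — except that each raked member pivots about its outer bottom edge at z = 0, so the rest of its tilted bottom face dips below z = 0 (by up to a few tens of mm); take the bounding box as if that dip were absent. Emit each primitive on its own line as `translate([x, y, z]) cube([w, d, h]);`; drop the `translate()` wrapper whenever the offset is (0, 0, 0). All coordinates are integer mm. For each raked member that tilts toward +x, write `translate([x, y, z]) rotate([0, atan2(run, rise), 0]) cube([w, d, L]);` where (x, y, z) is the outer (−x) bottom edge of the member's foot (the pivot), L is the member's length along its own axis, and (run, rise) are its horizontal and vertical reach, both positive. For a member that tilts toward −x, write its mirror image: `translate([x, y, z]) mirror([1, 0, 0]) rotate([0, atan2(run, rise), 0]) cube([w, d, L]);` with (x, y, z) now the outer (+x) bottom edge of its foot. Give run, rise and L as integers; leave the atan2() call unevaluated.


translate([228, 0, 665]) cube([88, 1150, 83]);
translate([0, 113, 0]) rotate([0, atan2(228, 665), 0]) cube([35, 33, 703]);
translate([544, 113, 0]) mirror([1, 0, 0]) rotate([0, atan2(228, 665), 0]) cube([35, 33, 703]);
translate([0, 1004, 0]) rotate([0, atan2(228, 665), 0]) cube([35, 33, 703]);
translate([544, 1004, 0]) mirror([1, 0, 0]) rotate([0, atan2(228, 665), 0]) cube([35, 33, 703]);


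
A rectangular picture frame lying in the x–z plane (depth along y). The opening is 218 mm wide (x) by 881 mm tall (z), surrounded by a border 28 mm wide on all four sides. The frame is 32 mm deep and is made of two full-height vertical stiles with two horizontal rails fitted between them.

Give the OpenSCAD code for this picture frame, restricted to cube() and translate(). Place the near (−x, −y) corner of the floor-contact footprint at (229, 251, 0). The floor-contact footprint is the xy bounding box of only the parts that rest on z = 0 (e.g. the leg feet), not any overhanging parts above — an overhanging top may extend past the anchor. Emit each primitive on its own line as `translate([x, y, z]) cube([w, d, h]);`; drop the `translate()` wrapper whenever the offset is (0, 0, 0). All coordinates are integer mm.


translate([229, 251, 0]) cube([28, 32, 937]);
translate([475, 251, 0]) cube([28, 32, 937]);
translate([257, 251, 0]) cube([218, 32, 28]);
translate([257, 251, 909]) cube([218, 32, 28]);


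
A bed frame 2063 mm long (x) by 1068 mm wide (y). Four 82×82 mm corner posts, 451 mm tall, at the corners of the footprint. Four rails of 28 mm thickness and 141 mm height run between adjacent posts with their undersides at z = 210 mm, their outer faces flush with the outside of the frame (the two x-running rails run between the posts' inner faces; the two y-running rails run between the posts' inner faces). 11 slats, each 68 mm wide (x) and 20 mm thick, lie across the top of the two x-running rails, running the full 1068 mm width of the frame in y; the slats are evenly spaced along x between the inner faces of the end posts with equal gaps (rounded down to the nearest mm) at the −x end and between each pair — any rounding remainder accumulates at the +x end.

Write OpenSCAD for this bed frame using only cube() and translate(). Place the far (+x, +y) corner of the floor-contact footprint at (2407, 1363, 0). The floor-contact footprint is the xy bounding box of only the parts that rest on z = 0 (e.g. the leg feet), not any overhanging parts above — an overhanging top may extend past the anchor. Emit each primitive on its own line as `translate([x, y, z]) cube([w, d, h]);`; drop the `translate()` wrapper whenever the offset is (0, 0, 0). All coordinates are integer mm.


// slat z = rail_z + rail_h = 210 + 141 = 351
// slat gap = ⌊(1899 − 11·68) / 12⌋ = 95
translate([344, 295, 0]) cube([82, 82, 451]);
translate([344, 1281, 0]) cube([82, 82, 451]);
translate([2325, 295, 0]) cube([82, 82, 451]);
translate([2325, 1281, 0]) cube([82, 82, 451]);
translate([426, 295, 210]) cube([1899, 28, 141]);
translate([426, 1335, 210]) cube([1899, 28, 141]);
translate([344, 377, 210]) cube([28, 904, 141]);
translate([2379, 377, 210]) cube([28, 904, 141]);
translate([521, 295, 351]) cube([68, 1068, 20]);
translate([684, 295, 351]) cube([68, 1068, 20]);
translate([847, 295, 351]) cube([68, 1068, 20]);
translate([1010, 295, 351]) cube([68, 1068, 20]);
translate([1173, 295, 351]) cube([68, 1068, 20]);
translate([1336, 295, 351]) cube([68, 1068, 20]);
translate([1499, 295, 351]) cube([68, 1068, 20]);
translate([1662, 295, 351]) cube([68, 1068, 20]);
translate([1825, 295, 351]) cube([68, 1068, 20]);
translate([1988, 295, 351]) cube([68, 1068, 20]);
translate([2151, 295, 351]) cube([68, 1068, 20]);


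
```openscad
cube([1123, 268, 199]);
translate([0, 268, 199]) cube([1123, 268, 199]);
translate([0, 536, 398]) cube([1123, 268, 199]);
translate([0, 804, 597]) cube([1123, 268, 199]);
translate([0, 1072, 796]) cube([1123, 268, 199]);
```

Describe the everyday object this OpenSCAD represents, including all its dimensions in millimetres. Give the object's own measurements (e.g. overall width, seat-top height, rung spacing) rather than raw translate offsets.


A straight staircase of 5 solid steps. Each step is 1123 mm wide (x), 268 mm deep (y, the going) and 199 mm tall (the rise). The first step rests on the floor; each subsequent step sits one going further in +y and one rise higher in +z, directly behind and above the previous step with no overlap.


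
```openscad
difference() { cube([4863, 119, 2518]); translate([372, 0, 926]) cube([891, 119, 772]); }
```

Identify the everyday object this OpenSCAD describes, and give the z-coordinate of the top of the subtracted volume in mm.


A wall with a window opening. The window head height is 1698 mm.

A wall with a rectangular opening subtracted — a window. Sill at z = 926, opening 772 mm tall, so the head is at 926 + 772 = 1698 mm.


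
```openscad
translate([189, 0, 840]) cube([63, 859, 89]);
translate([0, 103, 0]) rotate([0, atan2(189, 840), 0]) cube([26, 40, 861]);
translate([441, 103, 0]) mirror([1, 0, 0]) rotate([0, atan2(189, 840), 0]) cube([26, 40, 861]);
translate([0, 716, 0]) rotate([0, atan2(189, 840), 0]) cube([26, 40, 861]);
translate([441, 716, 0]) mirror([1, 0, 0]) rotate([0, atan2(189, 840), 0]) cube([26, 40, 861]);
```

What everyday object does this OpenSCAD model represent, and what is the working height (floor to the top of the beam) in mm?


A sawhorse. The overall height is 929 mm.

A beam across two mirrored pairs of raked legs — a sawhorse. The beam's underside is at z = 840 (matching the legs' vertical rise in atan2(189, 840)) and the beam is 89 mm tall, so its top is at 840 + 89 = 929 mm. The raked legs top out at the beam's underside, so that is the highest point.


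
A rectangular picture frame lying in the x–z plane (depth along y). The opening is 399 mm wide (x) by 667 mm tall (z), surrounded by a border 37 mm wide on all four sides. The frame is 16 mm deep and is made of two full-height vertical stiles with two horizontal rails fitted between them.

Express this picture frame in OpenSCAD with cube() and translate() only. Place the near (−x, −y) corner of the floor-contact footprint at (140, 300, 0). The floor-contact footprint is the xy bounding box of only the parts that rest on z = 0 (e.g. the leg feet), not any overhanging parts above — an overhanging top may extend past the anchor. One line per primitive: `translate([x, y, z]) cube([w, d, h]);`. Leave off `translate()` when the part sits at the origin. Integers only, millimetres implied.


translate([140, 300, 0]) cube([37, 16, 741]);
translate([576, 300, 0]) cube([37, 16, 741]);
translate([177, 300, 0]) cube([399, 16, 37]);
translate([177, 300, 704]) cube([399, 16, 37]);


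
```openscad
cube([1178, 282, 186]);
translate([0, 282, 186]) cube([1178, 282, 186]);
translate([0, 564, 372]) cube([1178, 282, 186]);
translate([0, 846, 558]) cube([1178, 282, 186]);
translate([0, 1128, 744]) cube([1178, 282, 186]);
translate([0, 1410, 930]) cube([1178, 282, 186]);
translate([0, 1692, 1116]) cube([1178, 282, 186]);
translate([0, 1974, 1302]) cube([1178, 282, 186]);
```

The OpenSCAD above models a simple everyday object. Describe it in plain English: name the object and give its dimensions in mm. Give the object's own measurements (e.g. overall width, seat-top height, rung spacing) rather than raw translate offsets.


A straight staircase of 8 solid steps. Each step is 1178 mm wide (x), 282 mm deep (y, the going) and 186 mm tall (the rise). The first step rests on the floor; each subsequent step sits one going further in +y and one rise higher in +z, directly behind and above the previous step with no overlap.


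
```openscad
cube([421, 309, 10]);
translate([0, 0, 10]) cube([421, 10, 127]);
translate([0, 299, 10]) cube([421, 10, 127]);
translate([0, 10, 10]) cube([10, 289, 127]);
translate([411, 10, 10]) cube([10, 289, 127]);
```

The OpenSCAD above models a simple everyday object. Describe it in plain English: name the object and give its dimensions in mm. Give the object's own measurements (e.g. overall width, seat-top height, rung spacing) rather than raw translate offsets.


An open-topped rectangular box: outside dimensions 421×309×137 mm, with a uniform wall and base thickness of 10 mm. The base is a full 421×309 slab on the floor; four walls sit on top of the base. The front and back walls (the −y and +y sides) span the full width; the two side walls fit between them.


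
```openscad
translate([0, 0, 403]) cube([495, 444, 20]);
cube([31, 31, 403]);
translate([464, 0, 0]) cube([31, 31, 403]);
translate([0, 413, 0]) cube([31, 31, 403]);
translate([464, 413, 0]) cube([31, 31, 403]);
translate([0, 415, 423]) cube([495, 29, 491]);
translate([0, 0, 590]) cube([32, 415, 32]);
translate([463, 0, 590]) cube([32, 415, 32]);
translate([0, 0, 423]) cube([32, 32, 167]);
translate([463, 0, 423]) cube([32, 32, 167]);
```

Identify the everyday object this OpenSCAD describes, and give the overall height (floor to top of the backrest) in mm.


A chair. The overall height is 914 mm.

A slab on four corner posts with a tall panel at the back — a chair. The seat slab sits at z = 403 with thickness 20, and the 491 mm backrest starts at the seat top, so the overall height is 403 + 20 + 491 = 914 mm.


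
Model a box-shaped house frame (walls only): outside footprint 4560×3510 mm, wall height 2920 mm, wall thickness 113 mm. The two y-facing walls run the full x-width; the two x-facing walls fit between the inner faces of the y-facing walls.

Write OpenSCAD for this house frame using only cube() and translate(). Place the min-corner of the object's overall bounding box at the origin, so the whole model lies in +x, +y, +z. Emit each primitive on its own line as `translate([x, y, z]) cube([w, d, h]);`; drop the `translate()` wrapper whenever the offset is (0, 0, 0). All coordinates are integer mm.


cube([4560, 113, 2920]);
translate([0, 3397, 0]) cube([4560, 113, 2920]);
translate([0, 113, 0]) cube([113, 3284, 2920]);
translate([4447, 113, 0]) cube([113, 3284, 2920]);


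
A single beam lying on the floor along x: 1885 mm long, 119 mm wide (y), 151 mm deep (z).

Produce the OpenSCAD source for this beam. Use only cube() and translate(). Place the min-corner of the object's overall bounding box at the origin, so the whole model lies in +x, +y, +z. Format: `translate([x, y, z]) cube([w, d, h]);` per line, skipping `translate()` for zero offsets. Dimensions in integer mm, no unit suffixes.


cube([1885, 119, 151]);


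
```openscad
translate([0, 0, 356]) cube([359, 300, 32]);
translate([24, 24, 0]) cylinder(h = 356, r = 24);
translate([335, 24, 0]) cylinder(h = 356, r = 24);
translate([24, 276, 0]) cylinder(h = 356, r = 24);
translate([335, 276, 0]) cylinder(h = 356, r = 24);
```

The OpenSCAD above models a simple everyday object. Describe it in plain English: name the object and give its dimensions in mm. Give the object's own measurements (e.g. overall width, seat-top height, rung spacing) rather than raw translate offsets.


A simple wooden stool: a rectangular seat 359 mm (x) by 300 mm (y), 32 mm thick, top face at z = 388 mm, on four round legs, each 48 mm in diameter. The legs rest on z = 0, each leg's axis is inset half a diameter from the nearest pair of seat edges (so the leg's bounding box is flush with the corner).


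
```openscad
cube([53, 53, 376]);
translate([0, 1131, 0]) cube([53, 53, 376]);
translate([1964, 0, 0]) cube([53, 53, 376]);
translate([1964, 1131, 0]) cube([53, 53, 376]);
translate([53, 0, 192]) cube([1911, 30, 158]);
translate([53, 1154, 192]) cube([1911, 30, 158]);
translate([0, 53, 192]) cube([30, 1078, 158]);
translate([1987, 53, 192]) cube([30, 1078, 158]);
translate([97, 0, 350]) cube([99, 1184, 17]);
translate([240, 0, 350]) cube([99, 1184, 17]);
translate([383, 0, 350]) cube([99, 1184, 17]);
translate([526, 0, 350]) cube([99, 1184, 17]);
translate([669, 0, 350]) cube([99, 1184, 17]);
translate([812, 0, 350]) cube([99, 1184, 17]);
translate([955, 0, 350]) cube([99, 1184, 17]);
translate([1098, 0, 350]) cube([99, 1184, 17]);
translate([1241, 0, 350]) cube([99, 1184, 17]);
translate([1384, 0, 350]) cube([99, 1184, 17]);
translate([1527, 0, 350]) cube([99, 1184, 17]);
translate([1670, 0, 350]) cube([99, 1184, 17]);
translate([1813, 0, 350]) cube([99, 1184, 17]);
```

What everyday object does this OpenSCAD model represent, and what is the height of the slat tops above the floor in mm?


A bed frame. The slat-top height is 367 mm.

Four posts, four rails, and a row of slats — a bed frame. Slats sit on the rails at z = 192 + 158 = 350; with slat thickness 17, the top is 367 mm.


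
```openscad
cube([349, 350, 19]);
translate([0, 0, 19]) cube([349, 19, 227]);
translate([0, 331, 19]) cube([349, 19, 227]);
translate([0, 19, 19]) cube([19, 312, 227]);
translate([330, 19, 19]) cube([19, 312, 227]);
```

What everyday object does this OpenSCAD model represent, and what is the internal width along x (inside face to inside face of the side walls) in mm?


An open box. The internal width is 311 mm.

A 349×350 base slab with four walls standing on it — an open box. The base is 349 mm wide and the walls are 19 mm thick, so the internal width is 349 − 2 × 19 = 311 mm.


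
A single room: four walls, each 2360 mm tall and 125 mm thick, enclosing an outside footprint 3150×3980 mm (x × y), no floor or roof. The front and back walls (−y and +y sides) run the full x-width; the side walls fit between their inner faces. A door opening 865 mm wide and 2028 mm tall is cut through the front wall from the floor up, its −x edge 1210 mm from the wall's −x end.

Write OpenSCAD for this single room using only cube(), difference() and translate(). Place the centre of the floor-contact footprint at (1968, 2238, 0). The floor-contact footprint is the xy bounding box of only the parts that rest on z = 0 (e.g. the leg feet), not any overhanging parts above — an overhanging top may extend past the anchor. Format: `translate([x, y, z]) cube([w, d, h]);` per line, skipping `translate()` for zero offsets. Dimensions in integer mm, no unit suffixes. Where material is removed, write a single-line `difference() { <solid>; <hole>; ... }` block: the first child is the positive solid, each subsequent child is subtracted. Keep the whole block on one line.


difference() { translate([393, 248, 0]) cube([3150, 125, 2360]); translate([1603, 248, 0]) cube([865, 125, 2028]); }
translate([393, 4103, 0]) cube([3150, 125, 2360]);
translate([393, 373, 0]) cube([125, 3730, 2360]);
translate([3418, 373, 0]) cube([125, 3730, 2360]);


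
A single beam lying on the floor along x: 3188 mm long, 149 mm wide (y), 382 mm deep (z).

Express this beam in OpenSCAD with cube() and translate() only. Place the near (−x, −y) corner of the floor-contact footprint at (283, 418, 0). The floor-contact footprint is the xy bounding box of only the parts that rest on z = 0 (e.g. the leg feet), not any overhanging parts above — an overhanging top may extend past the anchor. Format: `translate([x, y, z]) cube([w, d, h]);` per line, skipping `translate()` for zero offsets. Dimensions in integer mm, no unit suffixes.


translate([283, 418, 0]) cube([3188, 149, 382]);


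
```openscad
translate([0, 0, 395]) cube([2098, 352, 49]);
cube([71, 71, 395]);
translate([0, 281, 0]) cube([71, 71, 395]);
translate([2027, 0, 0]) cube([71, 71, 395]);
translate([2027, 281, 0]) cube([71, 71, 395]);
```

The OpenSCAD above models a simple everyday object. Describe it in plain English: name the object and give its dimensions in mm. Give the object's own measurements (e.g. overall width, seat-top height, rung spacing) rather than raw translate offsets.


A bench: a 2098×352 mm seat slab, 49 mm thick, top at z = 444 mm, on four 71×71 mm square legs flush with the seat corners and standing on z = 0.


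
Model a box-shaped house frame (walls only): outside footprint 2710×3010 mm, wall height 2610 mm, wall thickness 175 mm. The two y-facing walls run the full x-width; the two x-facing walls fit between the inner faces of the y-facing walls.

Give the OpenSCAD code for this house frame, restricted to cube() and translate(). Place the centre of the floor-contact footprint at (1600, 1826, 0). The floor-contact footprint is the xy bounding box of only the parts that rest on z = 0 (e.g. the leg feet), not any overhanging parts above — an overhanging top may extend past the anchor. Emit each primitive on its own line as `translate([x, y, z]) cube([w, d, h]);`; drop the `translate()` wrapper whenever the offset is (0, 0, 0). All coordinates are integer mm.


translate([245, 321, 0]) cube([2710, 175, 2610]);
translate([245, 3156, 0]) cube([2710, 175, 2610]);
translate([245, 496, 0]) cube([175, 2660, 2610]);
translate([2780, 496, 0]) cube([175, 2660, 2610]);


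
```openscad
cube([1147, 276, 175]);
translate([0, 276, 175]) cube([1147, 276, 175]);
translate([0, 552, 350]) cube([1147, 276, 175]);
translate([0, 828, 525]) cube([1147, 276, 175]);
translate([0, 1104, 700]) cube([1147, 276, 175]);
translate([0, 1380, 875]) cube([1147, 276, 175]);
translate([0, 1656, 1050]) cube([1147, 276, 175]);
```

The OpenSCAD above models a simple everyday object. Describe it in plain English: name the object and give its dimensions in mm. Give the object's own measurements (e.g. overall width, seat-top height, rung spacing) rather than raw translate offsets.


A straight staircase of 7 solid steps. Each step is 1147 mm wide (x), 276 mm deep (y, the going) and 175 mm tall (the rise). The first step rests on the floor; each subsequent step sits one going further in +y and one rise higher in +z, directly behind and above the previous step with no overlap.


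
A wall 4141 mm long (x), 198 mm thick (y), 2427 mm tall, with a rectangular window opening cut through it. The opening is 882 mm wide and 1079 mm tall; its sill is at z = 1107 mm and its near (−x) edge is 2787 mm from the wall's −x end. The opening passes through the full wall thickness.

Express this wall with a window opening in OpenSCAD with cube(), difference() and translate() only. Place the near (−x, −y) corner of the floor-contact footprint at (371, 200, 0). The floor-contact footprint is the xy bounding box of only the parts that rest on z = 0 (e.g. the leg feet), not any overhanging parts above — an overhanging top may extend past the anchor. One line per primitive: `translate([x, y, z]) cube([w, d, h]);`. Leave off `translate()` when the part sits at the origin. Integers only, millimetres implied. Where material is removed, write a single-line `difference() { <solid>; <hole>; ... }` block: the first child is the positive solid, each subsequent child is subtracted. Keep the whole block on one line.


difference() { translate([371, 200, 0]) cube([4141, 198, 2427]); translate([3158, 200, 1107]) cube([882, 198, 1079]); }


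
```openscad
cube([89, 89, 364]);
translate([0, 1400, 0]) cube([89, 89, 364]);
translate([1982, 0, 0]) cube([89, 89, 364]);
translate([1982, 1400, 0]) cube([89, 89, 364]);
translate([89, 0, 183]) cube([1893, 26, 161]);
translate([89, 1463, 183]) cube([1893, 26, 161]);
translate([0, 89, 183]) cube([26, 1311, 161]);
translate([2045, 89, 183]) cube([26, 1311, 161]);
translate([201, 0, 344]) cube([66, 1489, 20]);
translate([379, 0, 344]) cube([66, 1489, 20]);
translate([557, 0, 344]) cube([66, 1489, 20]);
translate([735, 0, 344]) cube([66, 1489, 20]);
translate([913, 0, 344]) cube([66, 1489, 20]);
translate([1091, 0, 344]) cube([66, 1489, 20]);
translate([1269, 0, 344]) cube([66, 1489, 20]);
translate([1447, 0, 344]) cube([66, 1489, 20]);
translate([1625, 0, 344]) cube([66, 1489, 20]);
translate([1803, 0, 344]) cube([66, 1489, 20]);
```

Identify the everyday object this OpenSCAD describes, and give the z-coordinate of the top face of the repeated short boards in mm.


A bed frame. The slat-top height is 364 mm.

Four posts, four rails, and a row of slats — a bed frame. Slats sit on the rails at z = 183 + 161 = 344; with slat thickness 20, the top is 364 mm.


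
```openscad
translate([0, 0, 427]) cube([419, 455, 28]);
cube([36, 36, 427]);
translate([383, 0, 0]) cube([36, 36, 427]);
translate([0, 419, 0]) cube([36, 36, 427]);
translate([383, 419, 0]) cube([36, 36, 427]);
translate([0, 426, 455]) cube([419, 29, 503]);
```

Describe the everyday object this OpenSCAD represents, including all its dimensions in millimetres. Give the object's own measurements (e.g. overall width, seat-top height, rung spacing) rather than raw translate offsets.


A chair. The seat is a 419×455×28 mm slab with its top at z = 455 mm, on four 36×36 mm corner legs (flush with the seat edges, standing on z = 0). A flat backrest 29 mm thick, 503 mm tall, spans the full seat width and rises from the seat top along its +y edge, rear face flush with the rear of the seat.


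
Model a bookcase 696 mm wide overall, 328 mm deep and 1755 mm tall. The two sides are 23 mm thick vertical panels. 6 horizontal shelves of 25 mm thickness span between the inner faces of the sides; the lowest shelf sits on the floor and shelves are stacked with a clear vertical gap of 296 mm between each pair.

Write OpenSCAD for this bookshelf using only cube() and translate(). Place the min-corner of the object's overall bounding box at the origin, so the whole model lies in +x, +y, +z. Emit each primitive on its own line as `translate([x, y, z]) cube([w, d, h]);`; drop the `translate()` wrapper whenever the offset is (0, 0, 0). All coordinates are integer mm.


cube([23, 328, 1755]);
translate([673, 0, 0]) cube([23, 328, 1755]);
translate([23, 0, 0]) cube([650, 328, 25]);
translate([23, 0, 321]) cube([650, 328, 25]);
translate([23, 0, 642]) cube([650, 328, 25]);
translate([23, 0, 963]) cube([650, 328, 25]);
translate([23, 0, 1284]) cube([650, 328, 25]);
translate([23, 0, 1605]) cube([650, 328, 25]);


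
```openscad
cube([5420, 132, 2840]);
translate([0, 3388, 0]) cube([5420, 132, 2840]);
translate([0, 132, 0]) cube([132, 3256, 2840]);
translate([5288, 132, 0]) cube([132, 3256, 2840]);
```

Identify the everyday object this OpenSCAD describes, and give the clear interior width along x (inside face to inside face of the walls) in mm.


A house (or room) frame. The interior width is 5156 mm.

Four 2840 mm walls enclosing a rectangle with no floor or roof — a room or house frame. Outside width is 5420 mm and wall thickness is 132 mm, so the interior width is 5420 − 2 × 132 = 5156 mm.


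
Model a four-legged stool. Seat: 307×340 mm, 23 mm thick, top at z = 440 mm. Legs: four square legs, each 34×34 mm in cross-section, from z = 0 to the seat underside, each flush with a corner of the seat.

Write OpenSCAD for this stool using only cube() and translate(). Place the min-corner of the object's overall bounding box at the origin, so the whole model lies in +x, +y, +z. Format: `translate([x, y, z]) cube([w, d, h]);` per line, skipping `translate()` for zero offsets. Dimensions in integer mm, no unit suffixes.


// leg_h = 440 - 23 = 417
translate([0, 0, 417]) cube([307, 340, 23]);
cube([34, 34, 417]);
translate([273, 0, 0]) cube([34, 34, 417]);
translate([0, 306, 0]) cube([34, 34, 417]);
translate([273, 306, 0]) cube([34, 34, 417]);


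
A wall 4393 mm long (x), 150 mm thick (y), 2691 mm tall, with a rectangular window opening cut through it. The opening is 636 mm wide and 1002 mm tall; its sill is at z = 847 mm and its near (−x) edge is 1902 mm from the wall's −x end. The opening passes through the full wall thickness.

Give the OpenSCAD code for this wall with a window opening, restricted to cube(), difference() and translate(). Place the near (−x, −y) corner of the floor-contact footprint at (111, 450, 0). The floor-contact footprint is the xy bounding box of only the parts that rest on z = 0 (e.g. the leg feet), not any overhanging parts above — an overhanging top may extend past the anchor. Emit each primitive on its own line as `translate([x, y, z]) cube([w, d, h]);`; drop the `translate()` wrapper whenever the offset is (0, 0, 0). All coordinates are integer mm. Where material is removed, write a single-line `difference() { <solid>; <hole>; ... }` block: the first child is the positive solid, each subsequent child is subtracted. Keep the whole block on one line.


difference() { translate([111, 450, 0]) cube([4393, 150, 2691]); translate([2013, 450, 847]) cube([636, 150, 1002]); }


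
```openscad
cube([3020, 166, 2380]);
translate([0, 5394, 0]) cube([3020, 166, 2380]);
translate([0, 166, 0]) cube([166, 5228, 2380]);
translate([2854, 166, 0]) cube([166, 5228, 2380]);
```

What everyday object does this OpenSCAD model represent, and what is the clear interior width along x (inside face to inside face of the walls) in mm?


A house (or room) frame. The interior width is 2688 mm.

Four 2380 mm walls enclosing a rectangle with no floor or roof — a room or house frame. Outside width is 3020 mm and wall thickness is 166 mm, so the interior width is 3020 − 2 × 166 = 2688 mm.


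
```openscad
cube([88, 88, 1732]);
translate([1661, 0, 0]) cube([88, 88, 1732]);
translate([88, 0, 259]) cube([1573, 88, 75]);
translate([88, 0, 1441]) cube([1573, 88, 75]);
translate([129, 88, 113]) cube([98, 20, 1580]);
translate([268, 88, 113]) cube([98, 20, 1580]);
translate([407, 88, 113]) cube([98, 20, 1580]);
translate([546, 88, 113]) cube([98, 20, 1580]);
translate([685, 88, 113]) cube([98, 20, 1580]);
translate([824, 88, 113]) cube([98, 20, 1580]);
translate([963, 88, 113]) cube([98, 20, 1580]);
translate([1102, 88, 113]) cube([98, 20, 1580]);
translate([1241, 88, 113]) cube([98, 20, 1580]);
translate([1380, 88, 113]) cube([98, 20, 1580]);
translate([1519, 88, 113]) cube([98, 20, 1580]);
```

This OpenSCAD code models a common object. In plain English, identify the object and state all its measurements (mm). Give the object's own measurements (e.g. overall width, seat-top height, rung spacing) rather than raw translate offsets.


A fence section. Two 88×88 mm posts, 1732 mm tall, stand on the floor with a clear span of 1573 mm between their inner faces. Two horizontal rails of 88×75 mm section span the gap between the posts with their undersides at z = 259 mm and z = 1441 mm, flush with the posts' −y face. 11 pickets, each 98 mm wide, 20 mm thick and 1580 mm tall, are fixed to the +y face of the rails with their bottoms at z = 113 mm, spaced across the span with a 41 mm gap after the −x post and between neighbouring pickets, with 44 mm left before the +x post.


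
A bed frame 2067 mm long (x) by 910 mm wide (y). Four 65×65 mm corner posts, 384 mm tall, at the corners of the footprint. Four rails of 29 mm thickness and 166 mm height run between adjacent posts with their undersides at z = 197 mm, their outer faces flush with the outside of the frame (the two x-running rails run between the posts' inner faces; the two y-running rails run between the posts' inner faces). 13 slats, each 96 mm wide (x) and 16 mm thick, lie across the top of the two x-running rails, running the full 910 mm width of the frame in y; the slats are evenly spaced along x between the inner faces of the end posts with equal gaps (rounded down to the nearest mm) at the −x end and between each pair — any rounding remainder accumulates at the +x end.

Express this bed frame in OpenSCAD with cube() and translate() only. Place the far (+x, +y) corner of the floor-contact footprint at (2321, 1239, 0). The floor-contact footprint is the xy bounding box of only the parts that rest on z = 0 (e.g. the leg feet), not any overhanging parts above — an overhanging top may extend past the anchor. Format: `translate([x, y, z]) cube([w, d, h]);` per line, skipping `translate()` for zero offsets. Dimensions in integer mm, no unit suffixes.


translate([254, 329, 0]) cube([65, 65, 384]);
translate([254, 1174, 0]) cube([65, 65, 384]);
translate([2256, 329, 0]) cube([65, 65, 384]);
translate([2256, 1174, 0]) cube([65, 65, 384]);
translate([319, 329, 197]) cube([1937, 29, 166]);
translate([319, 1210, 197]) cube([1937, 29, 166]);
translate([254, 394, 197]) cube([29, 780, 166]);
translate([2292, 394, 197]) cube([29, 780, 166]);
translate([368, 329, 363]) cube([96, 910, 16]);
translate([513, 329, 363]) cube([96, 910, 16]);
translate([658, 329, 363]) cube([96, 910, 16]);
translate([803, 329, 363]) cube([96, 910, 16]);
translate([948, 329, 363]) cube([96, 910, 16]);
translate([1093, 329, 363]) cube([96, 910, 16]);
translate([1238, 329, 363]) cube([96, 910, 16]);
translate([1383, 329, 363]) cube([96, 910, 16]);
translate([1528, 329, 363]) cube([96, 910, 16]);
translate([1673, 329, 363]) cube([96, 910, 16]);
translate([1818, 329, 363]) cube([96, 910, 16]);
translate([1963, 329, 363]) cube([96, 910, 16]);
translate([2108, 329, 363]) cube([96, 910, 16]);


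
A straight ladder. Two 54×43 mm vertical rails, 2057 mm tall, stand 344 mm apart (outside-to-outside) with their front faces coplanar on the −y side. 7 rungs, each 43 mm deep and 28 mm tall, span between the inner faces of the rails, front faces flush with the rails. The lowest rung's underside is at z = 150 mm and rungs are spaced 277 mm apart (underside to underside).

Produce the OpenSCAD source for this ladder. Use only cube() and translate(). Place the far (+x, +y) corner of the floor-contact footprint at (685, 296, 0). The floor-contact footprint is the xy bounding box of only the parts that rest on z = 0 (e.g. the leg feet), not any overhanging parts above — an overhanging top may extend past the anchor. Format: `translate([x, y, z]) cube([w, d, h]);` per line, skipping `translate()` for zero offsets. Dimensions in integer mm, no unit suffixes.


// rung span = 344 - 2*54 = 236
// rung[k] z = 150 + k*277
translate([341, 253, 0]) cube([54, 43, 2057]);
translate([631, 253, 0]) cube([54, 43, 2057]);
translate([395, 253, 150]) cube([236, 43, 28]);
translate([395, 253, 427]) cube([236, 43, 28]);
translate([395, 253, 704]) cube([236, 43, 28]);
translate([395, 253, 981]) cube([236, 43, 28]);
translate([395, 253, 1258]) cube([236, 43, 28]);
translate([395, 253, 1535]) cube([236, 43, 28]);
translate([395, 253, 1812]) cube([236, 43, 28]);
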